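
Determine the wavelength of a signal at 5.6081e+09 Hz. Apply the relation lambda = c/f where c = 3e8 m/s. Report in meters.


lambda = c / f = 3.0000e+08 / 5.6081e+09 = 0.05349 m

0.05349 m


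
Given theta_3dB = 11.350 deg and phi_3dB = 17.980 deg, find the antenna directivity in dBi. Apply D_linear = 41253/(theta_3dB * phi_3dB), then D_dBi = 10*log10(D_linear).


D_linear = 41253 / (11.350 * 17.980) = 202.1483
D_dBi = 10 * log10(202.1483) = 23.06 dBi

23.06 dBi


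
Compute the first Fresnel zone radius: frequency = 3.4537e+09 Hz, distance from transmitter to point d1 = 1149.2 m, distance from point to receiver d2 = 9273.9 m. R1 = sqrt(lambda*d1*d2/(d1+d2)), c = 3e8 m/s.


lambda = c / f = 3.0000e+08 / 3.4537e+09 = 0.08686336 m
R1 = sqrt(0.08686336 * 1149.2 * 9273.9 / (1149.2 + 9273.9)) = 9.424 m

9.424 m


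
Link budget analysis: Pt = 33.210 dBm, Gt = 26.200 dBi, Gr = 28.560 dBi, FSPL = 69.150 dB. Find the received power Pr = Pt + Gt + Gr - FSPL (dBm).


Pr = 33.210 + 26.200 + 28.560 - 69.150 = 18.82 dBm

18.82 dBm


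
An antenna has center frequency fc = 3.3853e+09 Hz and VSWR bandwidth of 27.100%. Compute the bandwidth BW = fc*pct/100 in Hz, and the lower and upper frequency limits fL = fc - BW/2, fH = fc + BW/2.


BW = 3.3853e+09 * 27.100/100 = 9.174163e+08 Hz
fL = 3.3853e+09 - 9.174163e+08/2 = 2.927e+09 Hz
fH = 3.3853e+09 + 9.174163e+08/2 = 3.844e+09 Hz

BW=9.174e+08 Hz, fL=2.927e+09 Hz, fH=3.844e+09 Hz


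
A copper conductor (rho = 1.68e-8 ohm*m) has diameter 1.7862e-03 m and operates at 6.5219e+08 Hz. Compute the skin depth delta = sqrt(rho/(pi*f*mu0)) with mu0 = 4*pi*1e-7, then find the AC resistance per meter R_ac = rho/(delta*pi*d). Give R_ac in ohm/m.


delta = sqrt(1.68e-8 / (pi * 6.5219e+08 * 4*pi*1e-7)) = 2.554393e-06 m
R_ac = 1.68e-8 / (2.554393e-06 * pi * 1.7862e-03) = 1.172 ohm/m

1.172 ohm/m


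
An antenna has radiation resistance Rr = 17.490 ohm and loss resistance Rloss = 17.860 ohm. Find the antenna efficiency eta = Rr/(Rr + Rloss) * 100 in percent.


eta = 17.490 / (17.490 + 17.860) * 100 = 49.48%

49.48%


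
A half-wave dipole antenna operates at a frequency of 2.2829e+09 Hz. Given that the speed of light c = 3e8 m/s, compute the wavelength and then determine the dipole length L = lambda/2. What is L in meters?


lambda = c / f = 3.0000e+08 / 2.2829e+09 = 0.1314118 m
L = lambda / 2 = 0.1314118 / 2 = 0.06571 m

0.06571 m


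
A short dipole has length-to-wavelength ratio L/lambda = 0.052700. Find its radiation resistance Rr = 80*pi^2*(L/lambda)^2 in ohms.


Rr = 80 * pi^2 * (0.052700)^2 = 80 * 9.869604 * 2.777290e-03 = 2.193 ohm

2.193 ohm


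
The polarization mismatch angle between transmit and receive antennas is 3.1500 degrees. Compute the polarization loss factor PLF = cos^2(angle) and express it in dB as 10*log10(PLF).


PLF_linear = cos^2(3.1500 deg) = 0.9969805
PLF_dB = 10 * log10(0.9969805) = -0.01313 dB

-0.01313 dB


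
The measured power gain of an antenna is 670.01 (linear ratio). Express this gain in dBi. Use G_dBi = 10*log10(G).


G_dBi = 10 * log10(670.01) = 28.26 dBi

28.26 dBi


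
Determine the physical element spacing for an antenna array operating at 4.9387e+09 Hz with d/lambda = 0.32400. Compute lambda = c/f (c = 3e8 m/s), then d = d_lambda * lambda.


lambda = c / f = 3.0000e+08 / 4.9387e+09 = 0.06074473 m
d = 0.32400 * 0.06074473 = 0.01968 m

0.01968 m


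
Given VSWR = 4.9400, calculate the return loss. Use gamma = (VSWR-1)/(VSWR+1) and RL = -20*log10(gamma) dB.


gamma = (4.9400 - 1) / (4.9400 + 1) = 0.6632997
RL = -20 * log10(0.6632997) = 3.566 dB

3.566 dB


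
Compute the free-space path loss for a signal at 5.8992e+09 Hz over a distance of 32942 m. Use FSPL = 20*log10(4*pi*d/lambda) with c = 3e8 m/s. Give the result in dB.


lambda = c / f = 3.0000e+08 / 5.8992e+09 = 0.05085435 m
FSPL = 20 * log10(4*pi*32942/0.05085435) = 138.2 dB

138.2 dB


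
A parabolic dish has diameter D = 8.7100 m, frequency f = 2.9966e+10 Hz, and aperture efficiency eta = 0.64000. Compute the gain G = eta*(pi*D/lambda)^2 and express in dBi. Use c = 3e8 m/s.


lambda = c / f = 3.0000e+08 / 2.9966e+10 = 0.01001135 m
G_linear = 0.64000 * (pi * 8.7100 / 0.01001135)^2 = 4.781132e+06
G_dBi = 10 * log10(4.781132e+06) = 66.80 dBi

66.80 dBi


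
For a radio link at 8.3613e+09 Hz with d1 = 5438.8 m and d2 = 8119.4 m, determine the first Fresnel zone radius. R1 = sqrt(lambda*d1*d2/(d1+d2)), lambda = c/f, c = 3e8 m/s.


lambda = c / f = 3.0000e+08 / 8.3613e+09 = 0.03587959 m
R1 = sqrt(0.03587959 * 5438.8 * 8119.4 / (5438.8 + 8119.4)) = 10.81 m

10.81 m


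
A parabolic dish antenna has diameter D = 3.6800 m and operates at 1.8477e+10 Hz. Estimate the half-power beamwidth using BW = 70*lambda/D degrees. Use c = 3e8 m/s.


lambda = c / f = 3.0000e+08 / 1.8477e+10 = 0.01623640 m
BW = 70 * 0.01623640 / 3.6800 = 0.3088 deg

0.3088 deg


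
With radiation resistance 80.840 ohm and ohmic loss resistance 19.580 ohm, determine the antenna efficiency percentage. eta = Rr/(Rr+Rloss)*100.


eta = 80.840 / (80.840 + 19.580) * 100 = 80.50%

80.50%


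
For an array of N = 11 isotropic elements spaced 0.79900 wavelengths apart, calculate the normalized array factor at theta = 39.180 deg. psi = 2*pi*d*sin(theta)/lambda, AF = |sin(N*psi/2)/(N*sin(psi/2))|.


psi = 2*pi*0.79900*sin(39.180 deg) = 3.171596 rad
AF = |sin(11*3.171596/2) / (11*sin(3.171596/2))| = 0.08968

0.08968


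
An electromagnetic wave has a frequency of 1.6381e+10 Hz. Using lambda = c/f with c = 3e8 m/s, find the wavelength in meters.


lambda = c / f = 3.0000e+08 / 1.6381e+10 = 0.01831 m

0.01831 m


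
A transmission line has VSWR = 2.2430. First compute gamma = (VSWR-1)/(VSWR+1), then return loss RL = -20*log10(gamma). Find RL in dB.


gamma = (2.2430 - 1) / (2.2430 + 1) = 0.3832871
RL = -20 * log10(0.3832871) = 8.330 dB

8.330 dB


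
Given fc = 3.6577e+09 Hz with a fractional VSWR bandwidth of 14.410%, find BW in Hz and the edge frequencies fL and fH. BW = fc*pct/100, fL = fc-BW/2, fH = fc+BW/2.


BW = 3.6577e+09 * 14.410/100 = 5.270746e+08 Hz
fL = 3.6577e+09 - 5.270746e+08/2 = 3.394e+09 Hz
fH = 3.6577e+09 + 5.270746e+08/2 = 3.921e+09 Hz

BW=5.271e+08 Hz, fL=3.394e+09 Hz, fH=3.921e+09 Hz


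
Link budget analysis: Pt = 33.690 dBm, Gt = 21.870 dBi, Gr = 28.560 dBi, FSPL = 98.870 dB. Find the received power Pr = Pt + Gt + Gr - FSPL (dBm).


Pr = 33.690 + 21.870 + 28.560 - 98.870 = -14.75 dBm

-14.75 dBm


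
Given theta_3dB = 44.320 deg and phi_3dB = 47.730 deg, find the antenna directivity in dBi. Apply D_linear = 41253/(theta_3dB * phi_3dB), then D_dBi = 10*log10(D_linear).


D_linear = 41253 / (44.320 * 47.730) = 19.50134
D_dBi = 10 * log10(19.50134) = 12.90 dBi

12.90 dBi


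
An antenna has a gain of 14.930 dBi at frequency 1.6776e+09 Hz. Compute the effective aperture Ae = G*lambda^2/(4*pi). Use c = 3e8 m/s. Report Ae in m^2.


lambda = c / f = 3.0000e+08 / 1.6776e+09 = 0.1788269 m
G_linear = 10^(14.930/10) = 31.11716
Ae = G_linear * lambda^2 / (4*pi) = 31.11716 * 0.1788269^2 / (4*pi) = 0.07919 m^2

0.07919 m^2


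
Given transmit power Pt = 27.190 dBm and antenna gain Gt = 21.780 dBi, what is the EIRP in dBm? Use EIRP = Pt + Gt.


EIRP = Pt + Gt = 27.190 + 21.780 = 48.97 dBm

48.97 dBm


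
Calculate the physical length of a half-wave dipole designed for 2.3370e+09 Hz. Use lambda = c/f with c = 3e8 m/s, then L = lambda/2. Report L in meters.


lambda = c / f = 3.0000e+08 / 2.3370e+09 = 0.1283697 m
L = lambda / 2 = 0.1283697 / 2 = 0.06418 m

0.06418 m


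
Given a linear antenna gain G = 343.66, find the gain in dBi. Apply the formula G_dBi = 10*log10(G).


G_dBi = 10 * log10(343.66) = 25.36 dBi

25.36 dBi


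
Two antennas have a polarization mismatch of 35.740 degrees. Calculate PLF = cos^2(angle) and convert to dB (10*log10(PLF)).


PLF_linear = cos^2(35.740 deg) = 0.6588178
PLF_dB = 10 * log10(0.6588178) = -1.812 dB

-1.812 dB


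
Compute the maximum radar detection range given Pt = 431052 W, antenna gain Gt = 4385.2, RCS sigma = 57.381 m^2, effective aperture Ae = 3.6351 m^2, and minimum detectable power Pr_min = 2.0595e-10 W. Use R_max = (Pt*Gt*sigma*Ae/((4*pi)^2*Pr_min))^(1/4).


R^4 = 431052*4385.2*57.381*3.6351 / ((4*pi)^2 * 2.0595e-10) = 1.212333e+19
R_max = 1.212333e+19^0.25 = 59007 m

59007 m


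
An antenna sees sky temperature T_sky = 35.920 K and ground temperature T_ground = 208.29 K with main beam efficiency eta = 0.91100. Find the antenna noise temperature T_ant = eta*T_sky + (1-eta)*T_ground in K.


T_ant = 0.91100 * 35.920 + (1 - 0.91100) * 208.29 = 51.26 K

51.26 K


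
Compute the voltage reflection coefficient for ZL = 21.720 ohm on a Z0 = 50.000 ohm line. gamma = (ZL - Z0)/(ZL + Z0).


gamma = (21.720 - 50.000) / (21.720 + 50.000) = -0.3943

-0.3943


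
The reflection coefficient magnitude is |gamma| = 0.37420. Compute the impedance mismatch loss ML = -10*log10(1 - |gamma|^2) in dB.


ML = -10 * log10(1 - 0.37420^2) = -10 * log10(0.85997436) = 0.6551 dB

0.6551 dB


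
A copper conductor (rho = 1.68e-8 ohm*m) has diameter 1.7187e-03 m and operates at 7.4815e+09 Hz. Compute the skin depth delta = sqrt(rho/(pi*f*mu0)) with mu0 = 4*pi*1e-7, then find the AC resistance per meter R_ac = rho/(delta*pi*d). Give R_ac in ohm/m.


delta = sqrt(1.68e-8 / (pi * 7.4815e+09 * 4*pi*1e-7)) = 7.541894e-07 m
R_ac = 1.68e-8 / (7.541894e-07 * pi * 1.7187e-03) = 4.126 ohm/m

4.126 ohm/m


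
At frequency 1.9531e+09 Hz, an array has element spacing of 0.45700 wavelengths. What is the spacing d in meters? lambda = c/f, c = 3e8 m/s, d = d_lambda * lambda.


lambda = c / f = 3.0000e+08 / 1.9531e+09 = 0.1536020 m
d = 0.45700 * 0.1536020 = 0.07020 m

0.07020 m


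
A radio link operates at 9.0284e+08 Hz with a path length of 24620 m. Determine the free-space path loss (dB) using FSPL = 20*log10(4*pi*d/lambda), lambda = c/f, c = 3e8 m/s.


lambda = c / f = 3.0000e+08 / 9.0284e+08 = 0.3322848 m
FSPL = 20 * log10(4*pi*24620/0.3322848) = 119.4 dB

119.4 dB


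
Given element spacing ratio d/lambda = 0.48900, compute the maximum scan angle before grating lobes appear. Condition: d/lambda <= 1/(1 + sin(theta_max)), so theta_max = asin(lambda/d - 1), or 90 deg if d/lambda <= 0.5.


lambda/d - 1 = 1/0.48900 - 1 = 1.044990 >= 1
d/lambda <= 0.5, so the array can scan to endfire without grating lobes: theta_max = 90 deg

90 deg


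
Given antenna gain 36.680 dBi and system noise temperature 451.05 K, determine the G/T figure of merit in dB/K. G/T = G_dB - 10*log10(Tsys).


G/T = 36.680 - 10*log10(451.05) = 36.680 - 26.54225 = 10.14 dB/K

10.14 dB/K


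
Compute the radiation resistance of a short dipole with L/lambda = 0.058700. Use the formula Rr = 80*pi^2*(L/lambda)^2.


Rr = 80 * pi^2 * (0.058700)^2 = 80 * 9.869604 * 3.445690e-03 = 2.721 ohm

2.721 ohm


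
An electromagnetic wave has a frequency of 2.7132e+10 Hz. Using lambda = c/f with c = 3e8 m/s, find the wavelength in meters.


lambda = c / f = 3.0000e+08 / 2.7132e+10 = 0.01106 m

0.01106 m


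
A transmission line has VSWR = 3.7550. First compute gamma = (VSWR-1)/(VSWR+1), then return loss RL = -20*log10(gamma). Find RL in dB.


gamma = (3.7550 - 1) / (3.7550 + 1) = 0.5793901
RL = -20 * log10(0.5793901) = 4.741 dB

4.741 dB


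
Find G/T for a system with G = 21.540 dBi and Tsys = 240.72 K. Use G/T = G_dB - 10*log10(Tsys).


G/T = 21.540 - 10*log10(240.72) = 21.540 - 23.81512 = -2.275 dB/K

-2.275 dB/K


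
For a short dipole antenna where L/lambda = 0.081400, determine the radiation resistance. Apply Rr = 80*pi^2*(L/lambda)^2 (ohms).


Rr = 80 * pi^2 * (0.081400)^2 = 80 * 9.869604 * 6.625960e-03 = 5.232 ohm

5.232 ohm


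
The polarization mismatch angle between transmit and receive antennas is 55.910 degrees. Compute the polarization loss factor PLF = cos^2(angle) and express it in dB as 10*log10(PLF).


PLF_linear = cos^2(55.910 deg) = 0.3141540
PLF_dB = 10 * log10(0.3141540) = -5.029 dB

-5.029 dB


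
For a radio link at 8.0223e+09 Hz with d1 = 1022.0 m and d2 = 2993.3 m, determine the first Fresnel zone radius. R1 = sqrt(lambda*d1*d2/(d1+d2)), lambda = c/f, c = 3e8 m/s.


lambda = c / f = 3.0000e+08 / 8.0223e+09 = 0.03739576 m
R1 = sqrt(0.03739576 * 1022.0 * 2993.3 / (1022.0 + 2993.3)) = 5.338 m

5.338 m


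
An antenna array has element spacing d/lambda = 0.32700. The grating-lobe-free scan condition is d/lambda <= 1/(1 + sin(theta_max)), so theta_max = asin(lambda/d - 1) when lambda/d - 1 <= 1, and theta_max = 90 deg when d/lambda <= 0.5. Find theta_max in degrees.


lambda/d - 1 = 1/0.32700 - 1 = 2.058104 >= 1
d/lambda <= 0.5, so the array can scan to endfire without grating lobes: theta_max = 90 deg

90 deg


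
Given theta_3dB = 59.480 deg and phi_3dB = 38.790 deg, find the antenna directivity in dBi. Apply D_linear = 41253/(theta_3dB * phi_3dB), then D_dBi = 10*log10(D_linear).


D_linear = 41253 / (59.480 * 38.790) = 17.87989
D_dBi = 10 * log10(17.87989) = 12.52 dBi

12.52 dBi


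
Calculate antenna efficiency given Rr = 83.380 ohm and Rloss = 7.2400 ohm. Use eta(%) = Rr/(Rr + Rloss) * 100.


eta = 83.380 / (83.380 + 7.2400) * 100 = 92.01%

92.01%


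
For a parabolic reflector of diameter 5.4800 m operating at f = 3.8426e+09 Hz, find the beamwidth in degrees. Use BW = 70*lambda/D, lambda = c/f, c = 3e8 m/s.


lambda = c / f = 3.0000e+08 / 3.8426e+09 = 0.07807214 m
BW = 70 * 0.07807214 / 5.4800 = 0.9973 deg

0.9973 deg


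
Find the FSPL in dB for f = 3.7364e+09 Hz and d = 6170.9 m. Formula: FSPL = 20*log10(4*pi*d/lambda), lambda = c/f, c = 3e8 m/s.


lambda = c / f = 3.0000e+08 / 3.7364e+09 = 0.08029119 m
FSPL = 20 * log10(4*pi*6170.9/0.08029119) = 119.7 dB

119.7 dB


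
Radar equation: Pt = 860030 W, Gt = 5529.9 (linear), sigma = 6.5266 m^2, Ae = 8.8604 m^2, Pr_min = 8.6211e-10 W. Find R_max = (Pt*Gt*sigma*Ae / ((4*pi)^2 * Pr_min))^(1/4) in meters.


R^4 = 860030*5529.9*6.5266*8.8604 / ((4*pi)^2 * 8.6211e-10) = 2.020174e+18
R_max = 2.020174e+18^0.25 = 37701 m

37701 m


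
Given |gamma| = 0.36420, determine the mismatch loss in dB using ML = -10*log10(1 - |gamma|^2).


ML = -10 * log10(1 - 0.36420^2) = -10 * log10(0.86735836) = 0.6180 dB

0.6180 dB


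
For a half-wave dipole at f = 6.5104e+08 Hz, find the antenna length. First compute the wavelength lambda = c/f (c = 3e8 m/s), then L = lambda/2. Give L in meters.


lambda = c / f = 3.0000e+08 / 6.5104e+08 = 0.4608012 m
L = lambda / 2 = 0.4608012 / 2 = 0.2304 m

0.2304 m


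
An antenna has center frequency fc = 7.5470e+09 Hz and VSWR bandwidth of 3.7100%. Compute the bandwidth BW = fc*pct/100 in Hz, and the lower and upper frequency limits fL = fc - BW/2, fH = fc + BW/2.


BW = 7.5470e+09 * 3.7100/100 = 2.799937e+08 Hz
fL = 7.5470e+09 - 2.799937e+08/2 = 7.407e+09 Hz
fH = 7.5470e+09 + 2.799937e+08/2 = 7.687e+09 Hz

BW=2.800e+08 Hz, fL=7.407e+09 Hz, fH=7.687e+09 Hz


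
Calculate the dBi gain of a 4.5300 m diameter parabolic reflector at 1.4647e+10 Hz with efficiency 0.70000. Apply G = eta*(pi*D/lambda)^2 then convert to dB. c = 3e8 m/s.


lambda = c / f = 3.0000e+08 / 1.4647e+10 = 0.02048201 m
G_linear = 0.70000 * (pi * 4.5300 / 0.02048201)^2 = 337947.3
G_dBi = 10 * log10(337947.3) = 55.29 dBi

55.29 dBi


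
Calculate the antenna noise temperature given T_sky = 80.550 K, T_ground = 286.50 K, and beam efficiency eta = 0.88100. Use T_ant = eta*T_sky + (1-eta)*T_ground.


T_ant = 0.88100 * 80.550 + (1 - 0.88100) * 286.50 = 105.1 K

105.1 K


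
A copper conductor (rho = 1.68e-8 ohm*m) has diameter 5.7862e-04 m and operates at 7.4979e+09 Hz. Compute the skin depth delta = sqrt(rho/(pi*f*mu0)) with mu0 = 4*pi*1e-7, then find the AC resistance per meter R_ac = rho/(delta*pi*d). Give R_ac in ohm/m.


delta = sqrt(1.68e-8 / (pi * 7.4979e+09 * 4*pi*1e-7)) = 7.533642e-07 m
R_ac = 1.68e-8 / (7.533642e-07 * pi * 5.7862e-04) = 12.27 ohm/m

12.27 ohm/m


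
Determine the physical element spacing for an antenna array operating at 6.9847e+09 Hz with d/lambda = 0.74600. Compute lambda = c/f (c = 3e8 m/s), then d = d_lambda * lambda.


lambda = c / f = 3.0000e+08 / 6.9847e+09 = 0.04295102 m
d = 0.74600 * 0.04295102 = 0.03204 m

0.03204 m


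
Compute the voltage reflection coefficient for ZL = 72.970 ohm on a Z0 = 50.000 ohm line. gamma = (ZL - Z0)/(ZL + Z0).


gamma = (72.970 - 50.000) / (72.970 + 50.000) = 0.1868

0.1868


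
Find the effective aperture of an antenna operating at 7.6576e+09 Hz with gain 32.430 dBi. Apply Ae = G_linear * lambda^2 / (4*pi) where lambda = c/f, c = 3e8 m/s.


lambda = c / f = 3.0000e+08 / 7.6576e+09 = 0.03917677 m
G_linear = 10^(32.430/10) = 1749.847
Ae = G_linear * lambda^2 / (4*pi) = 1749.847 * 0.03917677^2 / (4*pi) = 0.2137 m^2

0.2137 m^2


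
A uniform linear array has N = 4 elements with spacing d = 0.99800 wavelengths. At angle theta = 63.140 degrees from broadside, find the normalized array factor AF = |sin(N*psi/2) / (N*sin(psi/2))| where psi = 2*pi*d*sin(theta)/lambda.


psi = 2*pi*0.99800*sin(63.140 deg) = 5.594102 rad
AF = |sin(4*5.594102/2) / (4*sin(5.594102/2))| = 0.7265

0.7265


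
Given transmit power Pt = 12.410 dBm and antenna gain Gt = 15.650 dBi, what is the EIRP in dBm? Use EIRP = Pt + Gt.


EIRP = Pt + Gt = 12.410 + 15.650 = 28.06 dBm

28.06 dBm


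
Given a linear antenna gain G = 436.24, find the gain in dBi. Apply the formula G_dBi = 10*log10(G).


G_dBi = 10 * log10(436.24) = 26.40 dBi

26.40 dBi


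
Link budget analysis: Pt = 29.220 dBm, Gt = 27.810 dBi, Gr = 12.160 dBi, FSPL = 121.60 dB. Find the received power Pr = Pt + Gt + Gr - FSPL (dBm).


Pr = 29.220 + 27.810 + 12.160 - 121.60 = -52.41 dBm

-52.41 dBm


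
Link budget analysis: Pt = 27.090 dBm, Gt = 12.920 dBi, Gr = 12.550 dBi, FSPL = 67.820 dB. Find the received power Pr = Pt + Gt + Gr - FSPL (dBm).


Pr = 27.090 + 12.920 + 12.550 - 67.820 = -15.26 dBm

-15.26 dBm


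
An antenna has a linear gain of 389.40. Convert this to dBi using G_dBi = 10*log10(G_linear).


G_dBi = 10 * log10(389.40) = 25.90 dBi

25.90 dBi


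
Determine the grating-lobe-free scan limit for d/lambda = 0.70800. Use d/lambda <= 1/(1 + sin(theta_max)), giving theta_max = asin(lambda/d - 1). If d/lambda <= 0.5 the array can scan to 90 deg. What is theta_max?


lambda/d - 1 = 1/0.70800 - 1 = 0.4124294
theta_max = asin(0.4124294) = 24.36 deg

24.36 deg


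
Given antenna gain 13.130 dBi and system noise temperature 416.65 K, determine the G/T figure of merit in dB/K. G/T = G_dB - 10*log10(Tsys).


G/T = 13.130 - 10*log10(416.65) = 13.130 - 26.19771 = -13.07 dB/K

-13.07 dB/K


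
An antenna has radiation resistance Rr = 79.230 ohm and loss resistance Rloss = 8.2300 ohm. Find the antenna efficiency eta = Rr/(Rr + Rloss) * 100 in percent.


eta = 79.230 / (79.230 + 8.2300) * 100 = 90.59%

90.59%


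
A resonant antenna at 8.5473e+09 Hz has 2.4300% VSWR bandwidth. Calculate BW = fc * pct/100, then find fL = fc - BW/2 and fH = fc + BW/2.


BW = 8.5473e+09 * 2.4300/100 = 2.076994e+08 Hz
fL = 8.5473e+09 - 2.076994e+08/2 = 8.443e+09 Hz
fH = 8.5473e+09 + 2.076994e+08/2 = 8.651e+09 Hz

BW=2.077e+08 Hz, fL=8.443e+09 Hz, fH=8.651e+09 Hz


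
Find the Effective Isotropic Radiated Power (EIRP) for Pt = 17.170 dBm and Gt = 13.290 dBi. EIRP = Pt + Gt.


EIRP = Pt + Gt = 17.170 + 13.290 = 30.46 dBm

30.46 dBm


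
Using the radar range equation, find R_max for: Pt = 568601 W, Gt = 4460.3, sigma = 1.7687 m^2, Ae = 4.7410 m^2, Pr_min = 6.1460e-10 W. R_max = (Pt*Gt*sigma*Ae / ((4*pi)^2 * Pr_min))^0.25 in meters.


R^4 = 568601*4460.3*1.7687*4.7410 / ((4*pi)^2 * 6.1460e-10) = 2.191208e+17
R_max = 2.191208e+17^0.25 = 21636 m

21636 m


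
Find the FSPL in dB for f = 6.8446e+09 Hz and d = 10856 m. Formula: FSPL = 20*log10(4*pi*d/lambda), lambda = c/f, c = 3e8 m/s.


lambda = c / f = 3.0000e+08 / 6.8446e+09 = 0.04383017 m
FSPL = 20 * log10(4*pi*10856/0.04383017) = 129.9 dB

129.9 dB


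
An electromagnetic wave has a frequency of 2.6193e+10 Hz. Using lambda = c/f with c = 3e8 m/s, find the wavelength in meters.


lambda = c / f = 3.0000e+08 / 2.6193e+10 = 0.01145 m

0.01145 m


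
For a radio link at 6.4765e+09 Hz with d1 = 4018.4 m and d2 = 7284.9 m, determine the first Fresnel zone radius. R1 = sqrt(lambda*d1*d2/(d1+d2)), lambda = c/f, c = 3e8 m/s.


lambda = c / f = 3.0000e+08 / 6.4765e+09 = 0.04632132 m
R1 = sqrt(0.04632132 * 4018.4 * 7284.9 / (4018.4 + 7284.9)) = 10.95 m

10.95 m


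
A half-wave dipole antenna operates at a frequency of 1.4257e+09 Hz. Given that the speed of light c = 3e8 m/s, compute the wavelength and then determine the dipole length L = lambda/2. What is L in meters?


lambda = c / f = 3.0000e+08 / 1.4257e+09 = 0.2104230 m
L = lambda / 2 = 0.2104230 / 2 = 0.1052 m

0.1052 m


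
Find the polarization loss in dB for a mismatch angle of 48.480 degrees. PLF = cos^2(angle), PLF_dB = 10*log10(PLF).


PLF_linear = cos^2(48.480 deg) = 0.4394118
PLF_dB = 10 * log10(0.4394118) = -3.571 dB

-3.571 dB


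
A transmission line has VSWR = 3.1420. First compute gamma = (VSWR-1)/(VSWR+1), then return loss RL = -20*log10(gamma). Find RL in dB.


gamma = (3.1420 - 1) / (3.1420 + 1) = 0.5171415
RL = -20 * log10(0.5171415) = 5.728 dB

5.728 dB


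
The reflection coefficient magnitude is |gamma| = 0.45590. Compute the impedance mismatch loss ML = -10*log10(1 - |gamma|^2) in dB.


ML = -10 * log10(1 - 0.45590^2) = -10 * log10(0.79215519) = 1.012 dB

1.012 dB


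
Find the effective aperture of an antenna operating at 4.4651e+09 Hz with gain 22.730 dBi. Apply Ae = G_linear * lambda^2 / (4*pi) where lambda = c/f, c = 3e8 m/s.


lambda = c / f = 3.0000e+08 / 4.4651e+09 = 0.06718774 m
G_linear = 10^(22.730/10) = 187.4995
Ae = G_linear * lambda^2 / (4*pi) = 187.4995 * 0.06718774^2 / (4*pi) = 0.06736 m^2

0.06736 m^2


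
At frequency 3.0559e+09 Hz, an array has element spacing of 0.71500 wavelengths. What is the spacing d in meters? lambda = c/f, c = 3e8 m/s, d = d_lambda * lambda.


lambda = c / f = 3.0000e+08 / 3.0559e+09 = 0.09817075 m
d = 0.71500 * 0.09817075 = 0.07019 m

0.07019 m


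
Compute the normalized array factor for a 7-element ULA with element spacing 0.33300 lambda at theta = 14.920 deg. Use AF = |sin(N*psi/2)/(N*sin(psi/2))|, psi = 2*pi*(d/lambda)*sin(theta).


psi = 2*pi*0.33300*sin(14.920 deg) = 0.5387049 rad
AF = |sin(7*0.5387049/2) / (7*sin(0.5387049/2))| = 0.5105

0.5105


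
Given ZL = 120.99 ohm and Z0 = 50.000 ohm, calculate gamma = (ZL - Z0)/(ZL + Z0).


gamma = (120.99 - 50.000) / (120.99 + 50.000) = 0.4152

0.4152


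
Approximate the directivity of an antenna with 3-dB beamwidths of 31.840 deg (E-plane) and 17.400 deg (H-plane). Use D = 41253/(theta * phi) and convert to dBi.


D_linear = 41253 / (31.840 * 17.400) = 74.46175
D_dBi = 10 * log10(74.46175) = 18.72 dBi

18.72 dBi


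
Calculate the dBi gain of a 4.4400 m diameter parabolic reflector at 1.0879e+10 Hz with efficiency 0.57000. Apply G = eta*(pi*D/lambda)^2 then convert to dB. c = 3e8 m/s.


lambda = c / f = 3.0000e+08 / 1.0879e+10 = 0.02757606 m
G_linear = 0.57000 * (pi * 4.4400 / 0.02757606)^2 = 145839.8
G_dBi = 10 * log10(145839.8) = 51.64 dBi

51.64 dBi


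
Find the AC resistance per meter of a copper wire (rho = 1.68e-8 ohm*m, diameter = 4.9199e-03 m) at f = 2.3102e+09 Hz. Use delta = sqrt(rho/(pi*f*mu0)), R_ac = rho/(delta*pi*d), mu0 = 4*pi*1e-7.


delta = sqrt(1.68e-8 / (pi * 2.3102e+09 * 4*pi*1e-7)) = 1.357219e-06 m
R_ac = 1.68e-8 / (1.357219e-06 * pi * 4.9199e-03) = 0.8009 ohm/m

0.8009 ohm/m


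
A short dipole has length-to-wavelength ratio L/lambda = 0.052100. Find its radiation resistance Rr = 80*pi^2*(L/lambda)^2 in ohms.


Rr = 80 * pi^2 * (0.052100)^2 = 80 * 9.869604 * 2.714410e-03 = 2.143 ohm

2.143 ohm


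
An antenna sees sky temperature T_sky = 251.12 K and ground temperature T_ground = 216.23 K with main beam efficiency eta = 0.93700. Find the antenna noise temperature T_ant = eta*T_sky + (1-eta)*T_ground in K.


T_ant = 0.93700 * 251.12 + (1 - 0.93700) * 216.23 = 248.9 K

248.9 K


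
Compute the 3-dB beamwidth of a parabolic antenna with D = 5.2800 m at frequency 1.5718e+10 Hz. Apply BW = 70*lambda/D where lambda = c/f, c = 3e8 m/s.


lambda = c / f = 3.0000e+08 / 1.5718e+10 = 0.01908640 m
BW = 70 * 0.01908640 / 5.2800 = 0.2530 deg

0.2530 deg


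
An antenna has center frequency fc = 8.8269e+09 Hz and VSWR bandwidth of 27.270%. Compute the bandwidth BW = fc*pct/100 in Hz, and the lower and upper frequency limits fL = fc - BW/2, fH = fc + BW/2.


BW = 8.8269e+09 * 27.270/100 = 2.407096e+09 Hz
fL = 8.8269e+09 - 2.407096e+09/2 = 7.623e+09 Hz
fH = 8.8269e+09 + 2.407096e+09/2 = 1.003e+10 Hz

BW=2.407e+09 Hz, fL=7.623e+09 Hz, fH=1.003e+10 Hz


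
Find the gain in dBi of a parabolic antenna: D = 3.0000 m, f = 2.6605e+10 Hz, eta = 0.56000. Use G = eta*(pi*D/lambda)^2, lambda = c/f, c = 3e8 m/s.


lambda = c / f = 3.0000e+08 / 2.6605e+10 = 0.01127608 m
G_linear = 0.56000 * (pi * 3.0000 / 0.01127608)^2 = 391213.6
G_dBi = 10 * log10(391213.6) = 55.92 dBi

55.92 dBi


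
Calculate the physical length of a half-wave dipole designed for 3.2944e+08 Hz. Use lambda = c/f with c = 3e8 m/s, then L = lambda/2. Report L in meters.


lambda = c / f = 3.0000e+08 / 3.2944e+08 = 0.9106362 m
L = lambda / 2 = 0.9106362 / 2 = 0.4553 m

0.4553 m


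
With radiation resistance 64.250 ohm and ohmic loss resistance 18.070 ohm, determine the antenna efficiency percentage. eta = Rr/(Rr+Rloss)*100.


eta = 64.250 / (64.250 + 18.070) * 100 = 78.05%

78.05%


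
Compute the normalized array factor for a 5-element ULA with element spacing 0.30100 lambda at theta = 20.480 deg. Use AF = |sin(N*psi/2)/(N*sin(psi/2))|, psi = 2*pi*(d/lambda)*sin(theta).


psi = 2*pi*0.30100*sin(20.480 deg) = 0.6617074 rad
AF = |sin(5*0.6617074/2) / (5*sin(0.6617074/2))| = 0.6135

0.6135


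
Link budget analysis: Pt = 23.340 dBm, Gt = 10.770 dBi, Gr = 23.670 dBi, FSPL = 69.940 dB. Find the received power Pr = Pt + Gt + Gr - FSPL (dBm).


Pr = 23.340 + 10.770 + 23.670 - 69.940 = -12.16 dBm

-12.16 dBm


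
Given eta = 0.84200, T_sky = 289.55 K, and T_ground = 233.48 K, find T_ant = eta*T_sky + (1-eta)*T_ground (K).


T_ant = 0.84200 * 289.55 + (1 - 0.84200) * 233.48 = 280.7 K

280.7 K


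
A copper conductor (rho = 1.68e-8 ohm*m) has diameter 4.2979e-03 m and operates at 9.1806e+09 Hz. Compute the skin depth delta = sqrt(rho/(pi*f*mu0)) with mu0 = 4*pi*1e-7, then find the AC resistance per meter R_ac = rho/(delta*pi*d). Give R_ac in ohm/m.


delta = sqrt(1.68e-8 / (pi * 9.1806e+09 * 4*pi*1e-7)) = 6.808309e-07 m
R_ac = 1.68e-8 / (6.808309e-07 * pi * 4.2979e-03) = 1.828 ohm/m

1.828 ohm/m


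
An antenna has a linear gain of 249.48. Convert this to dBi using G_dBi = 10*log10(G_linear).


G_dBi = 10 * log10(249.48) = 23.97 dBi

23.97 dBi


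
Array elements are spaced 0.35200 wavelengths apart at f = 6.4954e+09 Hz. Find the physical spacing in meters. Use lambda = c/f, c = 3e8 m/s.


lambda = c / f = 3.0000e+08 / 6.4954e+09 = 0.04618653 m
d = 0.35200 * 0.04618653 = 0.01626 m

0.01626 m


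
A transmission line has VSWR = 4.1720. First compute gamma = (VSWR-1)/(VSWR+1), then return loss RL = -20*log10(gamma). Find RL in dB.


gamma = (4.1720 - 1) / (4.1720 + 1) = 0.6133024
RL = -20 * log10(0.6133024) = 4.247 dB

4.247 dB


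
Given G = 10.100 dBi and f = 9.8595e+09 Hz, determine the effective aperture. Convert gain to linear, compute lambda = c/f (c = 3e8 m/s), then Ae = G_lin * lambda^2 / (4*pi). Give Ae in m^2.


lambda = c / f = 3.0000e+08 / 9.8595e+09 = 0.03042751 m
G_linear = 10^(10.100/10) = 10.23293
Ae = G_linear * lambda^2 / (4*pi) = 10.23293 * 0.03042751^2 / (4*pi) = 7.539e-04 m^2

7.539e-04 m^2


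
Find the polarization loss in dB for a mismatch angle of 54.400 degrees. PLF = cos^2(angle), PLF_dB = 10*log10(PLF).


PLF_linear = cos^2(54.400 deg) = 0.3388672
PLF_dB = 10 * log10(0.3388672) = -4.700 dB

-4.700 dB


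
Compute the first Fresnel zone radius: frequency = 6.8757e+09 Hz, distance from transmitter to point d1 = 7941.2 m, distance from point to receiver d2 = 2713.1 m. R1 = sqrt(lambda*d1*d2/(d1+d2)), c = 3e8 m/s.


lambda = c / f = 3.0000e+08 / 6.8757e+09 = 0.04363192 m
R1 = sqrt(0.04363192 * 7941.2 * 2713.1 / (7941.2 + 2713.1)) = 9.393 m

9.393 m


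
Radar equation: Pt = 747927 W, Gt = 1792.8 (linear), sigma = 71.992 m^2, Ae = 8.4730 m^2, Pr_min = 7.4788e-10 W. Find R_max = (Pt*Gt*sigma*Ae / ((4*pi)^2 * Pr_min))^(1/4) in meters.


R^4 = 747927*1792.8*71.992*8.4730 / ((4*pi)^2 * 7.4788e-10) = 6.925655e+18
R_max = 6.925655e+18^0.25 = 51300 m

51300 m


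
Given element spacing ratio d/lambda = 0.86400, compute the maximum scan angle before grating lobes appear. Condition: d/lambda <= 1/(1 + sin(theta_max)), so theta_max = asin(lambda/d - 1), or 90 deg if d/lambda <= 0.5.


lambda/d - 1 = 1/0.86400 - 1 = 0.1574074
theta_max = asin(0.1574074) = 9.056 deg

9.056 deg


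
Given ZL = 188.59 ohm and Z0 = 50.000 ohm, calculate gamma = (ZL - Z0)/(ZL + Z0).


gamma = (188.59 - 50.000) / (188.59 + 50.000) = 0.5809

0.5809


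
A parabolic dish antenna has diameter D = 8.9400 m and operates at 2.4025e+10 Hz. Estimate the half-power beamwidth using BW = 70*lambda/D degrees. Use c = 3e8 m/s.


lambda = c / f = 3.0000e+08 / 2.4025e+10 = 0.01248699 m
BW = 70 * 0.01248699 / 8.9400 = 0.09777 deg

0.09777 deg


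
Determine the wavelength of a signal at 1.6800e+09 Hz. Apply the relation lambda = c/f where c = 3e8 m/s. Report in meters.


lambda = c / f = 3.0000e+08 / 1.6800e+09 = 0.1786 m

0.1786 m


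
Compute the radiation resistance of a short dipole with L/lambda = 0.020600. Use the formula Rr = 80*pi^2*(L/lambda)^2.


Rr = 80 * pi^2 * (0.020600)^2 = 80 * 9.869604 * 4.243600e-04 = 0.3351 ohm

0.3351 ohm


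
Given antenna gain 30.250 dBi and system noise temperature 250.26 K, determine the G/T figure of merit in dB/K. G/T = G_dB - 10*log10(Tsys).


G/T = 30.250 - 10*log10(250.26) = 30.250 - 23.98391 = 6.266 dB/K

6.266 dB/K


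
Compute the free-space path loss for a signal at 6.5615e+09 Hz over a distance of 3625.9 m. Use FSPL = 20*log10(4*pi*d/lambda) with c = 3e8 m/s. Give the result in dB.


lambda = c / f = 3.0000e+08 / 6.5615e+09 = 0.04572125 m
FSPL = 20 * log10(4*pi*3625.9/0.04572125) = 120.0 dB

120.0 dB


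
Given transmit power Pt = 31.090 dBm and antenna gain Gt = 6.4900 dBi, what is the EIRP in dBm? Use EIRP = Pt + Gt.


EIRP = Pt + Gt = 31.090 + 6.4900 = 37.58 dBm

37.58 dBm


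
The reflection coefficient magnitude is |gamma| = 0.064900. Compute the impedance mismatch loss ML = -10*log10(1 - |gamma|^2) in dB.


ML = -10 * log10(1 - 0.064900^2) = -10 * log10(0.99578799) = 0.01833 dB

0.01833 dB


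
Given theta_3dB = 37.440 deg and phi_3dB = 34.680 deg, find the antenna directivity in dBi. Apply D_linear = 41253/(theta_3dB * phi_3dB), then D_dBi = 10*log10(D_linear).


D_linear = 41253 / (37.440 * 34.680) = 31.77171
D_dBi = 10 * log10(31.77171) = 15.02 dBi

15.02 dBi


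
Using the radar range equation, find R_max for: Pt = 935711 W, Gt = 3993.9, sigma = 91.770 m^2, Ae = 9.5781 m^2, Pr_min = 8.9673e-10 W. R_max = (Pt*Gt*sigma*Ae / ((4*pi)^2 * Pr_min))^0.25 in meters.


R^4 = 935711*3993.9*91.770*9.5781 / ((4*pi)^2 * 8.9673e-10) = 2.319731e+19
R_max = 2.319731e+19^0.25 = 69400 m

69400 m


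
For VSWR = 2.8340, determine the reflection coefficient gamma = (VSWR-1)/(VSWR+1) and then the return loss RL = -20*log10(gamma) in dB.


gamma = (2.8340 - 1) / (2.8340 + 1) = 0.4783516
RL = -20 * log10(0.4783516) = 6.405 dB

6.405 dB


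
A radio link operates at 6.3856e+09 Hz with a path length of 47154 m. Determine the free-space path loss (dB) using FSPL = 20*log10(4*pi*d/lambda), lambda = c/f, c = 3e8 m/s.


lambda = c / f = 3.0000e+08 / 6.3856e+09 = 0.04698071 m
FSPL = 20 * log10(4*pi*47154/0.04698071) = 142.0 dB

142.0 dB


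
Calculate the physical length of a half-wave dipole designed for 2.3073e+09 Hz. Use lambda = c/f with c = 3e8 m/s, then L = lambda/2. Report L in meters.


lambda = c / f = 3.0000e+08 / 2.3073e+09 = 0.1300221 m
L = lambda / 2 = 0.1300221 / 2 = 0.06501 m

0.06501 m


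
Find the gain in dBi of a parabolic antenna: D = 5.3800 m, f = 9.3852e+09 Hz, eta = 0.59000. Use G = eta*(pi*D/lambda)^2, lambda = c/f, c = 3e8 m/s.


lambda = c / f = 3.0000e+08 / 9.3852e+09 = 0.03196522 m
G_linear = 0.59000 * (pi * 5.3800 / 0.03196522)^2 = 164953.3
G_dBi = 10 * log10(164953.3) = 52.17 dBi

52.17 dBi


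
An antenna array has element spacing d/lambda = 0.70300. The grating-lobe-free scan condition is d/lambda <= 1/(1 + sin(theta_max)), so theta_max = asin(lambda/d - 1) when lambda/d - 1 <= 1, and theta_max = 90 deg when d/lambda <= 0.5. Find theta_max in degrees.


lambda/d - 1 = 1/0.70300 - 1 = 0.4224751
theta_max = asin(0.4224751) = 24.99 deg

24.99 deg


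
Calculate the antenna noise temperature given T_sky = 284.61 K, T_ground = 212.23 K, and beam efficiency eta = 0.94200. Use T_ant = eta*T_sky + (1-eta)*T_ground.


T_ant = 0.94200 * 284.61 + (1 - 0.94200) * 212.23 = 280.4 K

280.4 K


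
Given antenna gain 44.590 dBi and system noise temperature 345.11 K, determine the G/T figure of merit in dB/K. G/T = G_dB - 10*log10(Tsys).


G/T = 44.590 - 10*log10(345.11) = 44.590 - 25.37958 = 19.21 dB/K

19.21 dB/K


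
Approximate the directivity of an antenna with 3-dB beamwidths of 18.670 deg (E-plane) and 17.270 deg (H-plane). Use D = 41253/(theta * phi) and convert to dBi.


D_linear = 41253 / (18.670 * 17.270) = 127.9437
D_dBi = 10 * log10(127.9437) = 21.07 dBi

21.07 dBi


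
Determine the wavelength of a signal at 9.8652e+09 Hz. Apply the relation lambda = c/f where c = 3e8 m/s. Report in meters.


lambda = c / f = 3.0000e+08 / 9.8652e+09 = 0.03041 m

0.03041 m


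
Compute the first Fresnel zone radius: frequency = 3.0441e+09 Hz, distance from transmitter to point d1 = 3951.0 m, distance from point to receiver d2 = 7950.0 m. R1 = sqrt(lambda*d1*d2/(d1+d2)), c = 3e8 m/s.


lambda = c / f = 3.0000e+08 / 3.0441e+09 = 0.09855130 m
R1 = sqrt(0.09855130 * 3951.0 * 7950.0 / (3951.0 + 7950.0)) = 16.13 m

16.13 m


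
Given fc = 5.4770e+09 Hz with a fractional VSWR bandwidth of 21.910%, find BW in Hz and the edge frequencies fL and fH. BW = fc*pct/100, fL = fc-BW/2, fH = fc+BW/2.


BW = 5.4770e+09 * 21.910/100 = 1.200011e+09 Hz
fL = 5.4770e+09 - 1.200011e+09/2 = 4.877e+09 Hz
fH = 5.4770e+09 + 1.200011e+09/2 = 6.077e+09 Hz

BW=1.200e+09 Hz, fL=4.877e+09 Hz, fH=6.077e+09 Hz


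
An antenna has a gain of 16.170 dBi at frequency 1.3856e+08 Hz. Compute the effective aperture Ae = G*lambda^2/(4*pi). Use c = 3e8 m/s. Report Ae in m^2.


lambda = c / f = 3.0000e+08 / 1.3856e+08 = 2.165127 m
G_linear = 10^(16.170/10) = 41.39997
Ae = G_linear * lambda^2 / (4*pi) = 41.39997 * 2.165127^2 / (4*pi) = 15.44 m^2

15.44 m^2


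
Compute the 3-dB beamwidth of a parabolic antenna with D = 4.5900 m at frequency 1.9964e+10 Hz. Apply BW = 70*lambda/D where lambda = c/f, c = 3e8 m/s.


lambda = c / f = 3.0000e+08 / 1.9964e+10 = 0.01502705 m
BW = 70 * 0.01502705 / 4.5900 = 0.2292 deg

0.2292 deg


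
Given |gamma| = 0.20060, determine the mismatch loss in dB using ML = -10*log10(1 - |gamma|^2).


ML = -10 * log10(1 - 0.20060^2) = -10 * log10(0.95975964) = 0.1784 dB

0.1784 dB


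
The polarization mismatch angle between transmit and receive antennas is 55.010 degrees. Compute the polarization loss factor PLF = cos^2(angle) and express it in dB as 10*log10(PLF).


PLF_linear = cos^2(55.010 deg) = 0.3288259
PLF_dB = 10 * log10(0.3288259) = -4.830 dB

-4.830 dB


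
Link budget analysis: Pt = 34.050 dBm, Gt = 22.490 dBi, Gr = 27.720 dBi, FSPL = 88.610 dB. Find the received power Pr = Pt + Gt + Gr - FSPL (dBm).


Pr = 34.050 + 22.490 + 27.720 - 88.610 = -4.35 dBm

-4.35 dBm


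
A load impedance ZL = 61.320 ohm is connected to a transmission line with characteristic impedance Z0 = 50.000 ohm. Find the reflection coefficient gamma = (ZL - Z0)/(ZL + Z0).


gamma = (61.320 - 50.000) / (61.320 + 50.000) = 0.1017

0.1017


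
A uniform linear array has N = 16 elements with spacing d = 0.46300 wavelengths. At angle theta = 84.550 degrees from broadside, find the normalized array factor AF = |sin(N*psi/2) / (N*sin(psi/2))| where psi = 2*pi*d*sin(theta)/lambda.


psi = 2*pi*0.46300*sin(84.550 deg) = 2.895964 rad
AF = |sin(16*2.895964/2) / (16*sin(2.895964/2))| = 0.05814

0.05814


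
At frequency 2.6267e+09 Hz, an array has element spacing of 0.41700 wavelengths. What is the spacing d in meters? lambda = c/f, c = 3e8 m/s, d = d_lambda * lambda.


lambda = c / f = 3.0000e+08 / 2.6267e+09 = 0.1142117 m
d = 0.41700 * 0.1142117 = 0.04763 m

0.04763 m


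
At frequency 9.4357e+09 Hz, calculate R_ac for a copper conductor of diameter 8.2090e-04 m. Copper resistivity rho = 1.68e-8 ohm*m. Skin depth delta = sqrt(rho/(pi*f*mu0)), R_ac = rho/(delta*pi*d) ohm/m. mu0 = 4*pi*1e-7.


delta = sqrt(1.68e-8 / (pi * 9.4357e+09 * 4*pi*1e-7)) = 6.715645e-07 m
R_ac = 1.68e-8 / (6.715645e-07 * pi * 8.2090e-04) = 9.700 ohm/m

9.700 ohm/m


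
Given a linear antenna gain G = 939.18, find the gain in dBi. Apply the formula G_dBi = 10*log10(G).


G_dBi = 10 * log10(939.18) = 29.73 dBi

29.73 dBi


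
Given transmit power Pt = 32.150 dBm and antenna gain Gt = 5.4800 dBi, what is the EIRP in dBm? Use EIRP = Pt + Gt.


EIRP = Pt + Gt = 32.150 + 5.4800 = 37.63 dBm

37.63 dBm


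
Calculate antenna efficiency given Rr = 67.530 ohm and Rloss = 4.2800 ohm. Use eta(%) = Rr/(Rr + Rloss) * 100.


eta = 67.530 / (67.530 + 4.2800) * 100 = 94.04%

94.04%


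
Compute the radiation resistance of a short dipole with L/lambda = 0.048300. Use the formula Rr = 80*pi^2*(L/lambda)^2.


Rr = 80 * pi^2 * (0.048300)^2 = 80 * 9.869604 * 2.332890e-03 = 1.842 ohm

1.842 ohm


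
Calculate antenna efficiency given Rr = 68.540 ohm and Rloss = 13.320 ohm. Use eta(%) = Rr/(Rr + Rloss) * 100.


eta = 68.540 / (68.540 + 13.320) * 100 = 83.73%

83.73%


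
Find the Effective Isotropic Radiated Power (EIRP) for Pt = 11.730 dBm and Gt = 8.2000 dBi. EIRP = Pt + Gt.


EIRP = Pt + Gt = 11.730 + 8.2000 = 19.93 dBm

19.93 dBm


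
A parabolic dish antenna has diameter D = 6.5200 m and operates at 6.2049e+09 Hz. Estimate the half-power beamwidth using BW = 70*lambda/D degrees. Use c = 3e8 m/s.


lambda = c / f = 3.0000e+08 / 6.2049e+09 = 0.04834889 m
BW = 70 * 0.04834889 / 6.5200 = 0.5191 deg

0.5191 deg


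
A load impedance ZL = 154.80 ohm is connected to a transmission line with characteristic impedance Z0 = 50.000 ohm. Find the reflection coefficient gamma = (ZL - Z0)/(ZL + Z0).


gamma = (154.80 - 50.000) / (154.80 + 50.000) = 0.5117

0.5117


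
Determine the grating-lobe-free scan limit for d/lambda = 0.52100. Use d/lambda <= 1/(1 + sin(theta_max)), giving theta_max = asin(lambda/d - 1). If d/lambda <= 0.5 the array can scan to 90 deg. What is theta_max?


lambda/d - 1 = 1/0.52100 - 1 = 0.9193858
theta_max = asin(0.9193858) = 66.84 deg

66.84 deg


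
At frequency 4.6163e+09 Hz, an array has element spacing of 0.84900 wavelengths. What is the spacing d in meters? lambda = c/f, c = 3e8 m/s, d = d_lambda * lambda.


lambda = c / f = 3.0000e+08 / 4.6163e+09 = 0.06498711 m
d = 0.84900 * 0.06498711 = 0.05517 m

0.05517 m


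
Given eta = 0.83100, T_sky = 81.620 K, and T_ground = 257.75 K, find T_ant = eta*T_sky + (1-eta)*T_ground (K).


T_ant = 0.83100 * 81.620 + (1 - 0.83100) * 257.75 = 111.4 K

111.4 K
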